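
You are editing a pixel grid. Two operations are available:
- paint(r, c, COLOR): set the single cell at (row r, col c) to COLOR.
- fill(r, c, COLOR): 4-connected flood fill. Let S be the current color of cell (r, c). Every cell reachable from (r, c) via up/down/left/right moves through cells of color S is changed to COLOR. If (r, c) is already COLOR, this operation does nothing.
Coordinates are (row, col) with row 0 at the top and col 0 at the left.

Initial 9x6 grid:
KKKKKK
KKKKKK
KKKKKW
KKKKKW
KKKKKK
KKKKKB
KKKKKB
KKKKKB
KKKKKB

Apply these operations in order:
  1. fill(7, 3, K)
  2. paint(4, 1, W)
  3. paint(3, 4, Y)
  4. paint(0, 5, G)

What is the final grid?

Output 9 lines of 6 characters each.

Answer: KKKKKG
KKKKKK
KKKKKW
KKKKYW
KWKKKK
KKKKKB
KKKKKB
KKKKKB
KKKKKB

Derivation:
After op 1 fill(7,3,K) [0 cells changed]:
KKKKKK
KKKKKK
KKKKKW
KKKKKW
KKKKKK
KKKKKB
KKKKKB
KKKKKB
KKKKKB
After op 2 paint(4,1,W):
KKKKKK
KKKKKK
KKKKKW
KKKKKW
KWKKKK
KKKKKB
KKKKKB
KKKKKB
KKKKKB
After op 3 paint(3,4,Y):
KKKKKK
KKKKKK
KKKKKW
KKKKYW
KWKKKK
KKKKKB
KKKKKB
KKKKKB
KKKKKB
After op 4 paint(0,5,G):
KKKKKG
KKKKKK
KKKKKW
KKKKYW
KWKKKK
KKKKKB
KKKKKB
KKKKKB
KKKKKB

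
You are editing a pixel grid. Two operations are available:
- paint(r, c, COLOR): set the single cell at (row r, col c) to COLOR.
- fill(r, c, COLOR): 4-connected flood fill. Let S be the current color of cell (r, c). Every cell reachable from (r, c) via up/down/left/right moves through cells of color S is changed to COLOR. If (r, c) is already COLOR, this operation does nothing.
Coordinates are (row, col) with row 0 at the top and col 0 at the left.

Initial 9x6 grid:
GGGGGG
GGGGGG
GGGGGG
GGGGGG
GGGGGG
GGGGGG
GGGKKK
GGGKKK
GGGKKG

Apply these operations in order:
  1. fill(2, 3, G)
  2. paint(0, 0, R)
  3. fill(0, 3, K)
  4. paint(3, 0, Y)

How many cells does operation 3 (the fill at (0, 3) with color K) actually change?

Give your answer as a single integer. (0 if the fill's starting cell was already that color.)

Answer: 44

Derivation:
After op 1 fill(2,3,G) [0 cells changed]:
GGGGGG
GGGGGG
GGGGGG
GGGGGG
GGGGGG
GGGGGG
GGGKKK
GGGKKK
GGGKKG
After op 2 paint(0,0,R):
RGGGGG
GGGGGG
GGGGGG
GGGGGG
GGGGGG
GGGGGG
GGGKKK
GGGKKK
GGGKKG
After op 3 fill(0,3,K) [44 cells changed]:
RKKKKK
KKKKKK
KKKKKK
KKKKKK
KKKKKK
KKKKKK
KKKKKK
KKKKKK
KKKKKG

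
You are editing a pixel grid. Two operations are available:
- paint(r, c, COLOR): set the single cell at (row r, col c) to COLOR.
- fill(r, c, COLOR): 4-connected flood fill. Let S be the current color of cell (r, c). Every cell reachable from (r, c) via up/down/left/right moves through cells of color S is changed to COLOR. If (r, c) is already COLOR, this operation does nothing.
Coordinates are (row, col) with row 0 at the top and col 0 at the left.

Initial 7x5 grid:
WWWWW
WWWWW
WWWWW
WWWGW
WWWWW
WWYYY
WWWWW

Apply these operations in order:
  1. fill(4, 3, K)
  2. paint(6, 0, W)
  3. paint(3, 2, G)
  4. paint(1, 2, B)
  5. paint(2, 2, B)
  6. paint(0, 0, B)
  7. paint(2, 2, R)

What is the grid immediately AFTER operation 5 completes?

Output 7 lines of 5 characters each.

After op 1 fill(4,3,K) [31 cells changed]:
KKKKK
KKKKK
KKKKK
KKKGK
KKKKK
KKYYY
KKKKK
After op 2 paint(6,0,W):
KKKKK
KKKKK
KKKKK
KKKGK
KKKKK
KKYYY
WKKKK
After op 3 paint(3,2,G):
KKKKK
KKKKK
KKKKK
KKGGK
KKKKK
KKYYY
WKKKK
After op 4 paint(1,2,B):
KKKKK
KKBKK
KKKKK
KKGGK
KKKKK
KKYYY
WKKKK
After op 5 paint(2,2,B):
KKKKK
KKBKK
KKBKK
KKGGK
KKKKK
KKYYY
WKKKK

Answer: KKKKK
KKBKK
KKBKK
KKGGK
KKKKK
KKYYY
WKKKK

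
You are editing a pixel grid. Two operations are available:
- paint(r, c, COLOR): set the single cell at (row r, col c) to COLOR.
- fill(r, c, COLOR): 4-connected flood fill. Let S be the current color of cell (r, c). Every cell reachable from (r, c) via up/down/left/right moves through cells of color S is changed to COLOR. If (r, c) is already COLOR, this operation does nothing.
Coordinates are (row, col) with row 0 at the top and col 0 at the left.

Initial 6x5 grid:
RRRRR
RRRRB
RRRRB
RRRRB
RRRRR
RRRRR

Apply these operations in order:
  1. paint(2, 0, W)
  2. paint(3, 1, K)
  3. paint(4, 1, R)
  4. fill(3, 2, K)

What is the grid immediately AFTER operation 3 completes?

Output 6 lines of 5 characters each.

After op 1 paint(2,0,W):
RRRRR
RRRRB
WRRRB
RRRRB
RRRRR
RRRRR
After op 2 paint(3,1,K):
RRRRR
RRRRB
WRRRB
RKRRB
RRRRR
RRRRR
After op 3 paint(4,1,R):
RRRRR
RRRRB
WRRRB
RKRRB
RRRRR
RRRRR

Answer: RRRRR
RRRRB
WRRRB
RKRRB
RRRRR
RRRRR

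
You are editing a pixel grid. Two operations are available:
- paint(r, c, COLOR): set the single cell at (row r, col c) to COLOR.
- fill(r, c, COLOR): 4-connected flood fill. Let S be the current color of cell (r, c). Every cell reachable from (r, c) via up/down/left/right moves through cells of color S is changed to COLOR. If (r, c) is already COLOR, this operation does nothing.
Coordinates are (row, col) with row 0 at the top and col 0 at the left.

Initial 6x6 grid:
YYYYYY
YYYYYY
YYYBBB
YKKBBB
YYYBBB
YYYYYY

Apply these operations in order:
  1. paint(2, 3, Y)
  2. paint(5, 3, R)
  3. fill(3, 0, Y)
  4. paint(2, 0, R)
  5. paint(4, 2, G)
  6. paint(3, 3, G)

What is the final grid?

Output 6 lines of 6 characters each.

Answer: YYYYYY
YYYYYY
RYYYBB
YKKGBB
YYGBBB
YYYRYY

Derivation:
After op 1 paint(2,3,Y):
YYYYYY
YYYYYY
YYYYBB
YKKBBB
YYYBBB
YYYYYY
After op 2 paint(5,3,R):
YYYYYY
YYYYYY
YYYYBB
YKKBBB
YYYBBB
YYYRYY
After op 3 fill(3,0,Y) [0 cells changed]:
YYYYYY
YYYYYY
YYYYBB
YKKBBB
YYYBBB
YYYRYY
After op 4 paint(2,0,R):
YYYYYY
YYYYYY
RYYYBB
YKKBBB
YYYBBB
YYYRYY
After op 5 paint(4,2,G):
YYYYYY
YYYYYY
RYYYBB
YKKBBB
YYGBBB
YYYRYY
After op 6 paint(3,3,G):
YYYYYY
YYYYYY
RYYYBB
YKKGBB
YYGBBB
YYYRYY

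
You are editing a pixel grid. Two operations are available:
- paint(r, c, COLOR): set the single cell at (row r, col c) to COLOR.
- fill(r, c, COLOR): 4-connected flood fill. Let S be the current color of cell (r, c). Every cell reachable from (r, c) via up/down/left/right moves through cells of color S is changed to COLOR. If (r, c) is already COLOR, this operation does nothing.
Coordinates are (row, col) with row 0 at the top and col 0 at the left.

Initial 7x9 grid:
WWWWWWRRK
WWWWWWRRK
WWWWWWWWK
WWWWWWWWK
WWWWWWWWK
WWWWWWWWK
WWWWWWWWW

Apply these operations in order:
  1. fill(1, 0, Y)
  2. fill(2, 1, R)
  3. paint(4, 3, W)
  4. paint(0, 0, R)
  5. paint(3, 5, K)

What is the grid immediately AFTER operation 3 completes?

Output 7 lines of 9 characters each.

Answer: RRRRRRRRK
RRRRRRRRK
RRRRRRRRK
RRRRRRRRK
RRRWRRRRK
RRRRRRRRK
RRRRRRRRR

Derivation:
After op 1 fill(1,0,Y) [53 cells changed]:
YYYYYYRRK
YYYYYYRRK
YYYYYYYYK
YYYYYYYYK
YYYYYYYYK
YYYYYYYYK
YYYYYYYYY
After op 2 fill(2,1,R) [53 cells changed]:
RRRRRRRRK
RRRRRRRRK
RRRRRRRRK
RRRRRRRRK
RRRRRRRRK
RRRRRRRRK
RRRRRRRRR
After op 3 paint(4,3,W):
RRRRRRRRK
RRRRRRRRK
RRRRRRRRK
RRRRRRRRK
RRRWRRRRK
RRRRRRRRK
RRRRRRRRR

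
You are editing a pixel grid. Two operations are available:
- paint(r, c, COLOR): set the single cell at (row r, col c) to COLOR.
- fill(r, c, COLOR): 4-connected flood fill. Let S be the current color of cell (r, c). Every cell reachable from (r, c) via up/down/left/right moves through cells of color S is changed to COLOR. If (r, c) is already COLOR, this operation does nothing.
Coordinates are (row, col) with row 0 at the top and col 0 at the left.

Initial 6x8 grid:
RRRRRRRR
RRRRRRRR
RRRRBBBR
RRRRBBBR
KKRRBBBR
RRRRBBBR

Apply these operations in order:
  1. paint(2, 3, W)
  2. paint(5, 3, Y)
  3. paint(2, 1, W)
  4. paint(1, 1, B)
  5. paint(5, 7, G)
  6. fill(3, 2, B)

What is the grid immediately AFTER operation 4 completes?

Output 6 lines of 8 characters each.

Answer: RRRRRRRR
RBRRRRRR
RWRWBBBR
RRRRBBBR
KKRRBBBR
RRRYBBBR

Derivation:
After op 1 paint(2,3,W):
RRRRRRRR
RRRRRRRR
RRRWBBBR
RRRRBBBR
KKRRBBBR
RRRRBBBR
After op 2 paint(5,3,Y):
RRRRRRRR
RRRRRRRR
RRRWBBBR
RRRRBBBR
KKRRBBBR
RRRYBBBR
After op 3 paint(2,1,W):
RRRRRRRR
RRRRRRRR
RWRWBBBR
RRRRBBBR
KKRRBBBR
RRRYBBBR
After op 4 paint(1,1,B):
RRRRRRRR
RBRRRRRR
RWRWBBBR
RRRRBBBR
KKRRBBBR
RRRYBBBR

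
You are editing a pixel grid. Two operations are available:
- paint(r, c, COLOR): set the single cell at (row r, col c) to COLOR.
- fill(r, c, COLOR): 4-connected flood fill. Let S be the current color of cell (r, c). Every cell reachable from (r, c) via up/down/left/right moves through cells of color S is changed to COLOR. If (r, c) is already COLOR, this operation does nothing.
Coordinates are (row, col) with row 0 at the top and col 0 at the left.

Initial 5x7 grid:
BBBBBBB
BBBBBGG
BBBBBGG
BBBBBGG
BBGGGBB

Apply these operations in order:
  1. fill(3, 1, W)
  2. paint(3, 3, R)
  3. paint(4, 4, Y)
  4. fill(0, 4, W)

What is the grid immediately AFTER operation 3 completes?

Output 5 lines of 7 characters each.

Answer: WWWWWWW
WWWWWGG
WWWWWGG
WWWRWGG
WWGGYBB

Derivation:
After op 1 fill(3,1,W) [24 cells changed]:
WWWWWWW
WWWWWGG
WWWWWGG
WWWWWGG
WWGGGBB
After op 2 paint(3,3,R):
WWWWWWW
WWWWWGG
WWWWWGG
WWWRWGG
WWGGGBB
After op 3 paint(4,4,Y):
WWWWWWW
WWWWWGG
WWWWWGG
WWWRWGG
WWGGYBB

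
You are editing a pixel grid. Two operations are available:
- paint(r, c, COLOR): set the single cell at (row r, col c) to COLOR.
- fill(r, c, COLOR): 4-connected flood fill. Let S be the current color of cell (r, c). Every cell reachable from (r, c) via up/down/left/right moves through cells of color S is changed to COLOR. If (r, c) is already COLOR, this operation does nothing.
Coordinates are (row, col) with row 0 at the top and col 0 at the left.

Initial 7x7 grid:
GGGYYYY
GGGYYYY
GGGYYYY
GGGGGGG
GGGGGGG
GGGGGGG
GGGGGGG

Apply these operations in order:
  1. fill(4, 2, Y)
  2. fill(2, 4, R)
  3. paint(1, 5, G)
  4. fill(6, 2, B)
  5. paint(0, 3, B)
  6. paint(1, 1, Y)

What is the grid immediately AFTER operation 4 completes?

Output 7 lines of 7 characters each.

After op 1 fill(4,2,Y) [37 cells changed]:
YYYYYYY
YYYYYYY
YYYYYYY
YYYYYYY
YYYYYYY
YYYYYYY
YYYYYYY
After op 2 fill(2,4,R) [49 cells changed]:
RRRRRRR
RRRRRRR
RRRRRRR
RRRRRRR
RRRRRRR
RRRRRRR
RRRRRRR
After op 3 paint(1,5,G):
RRRRRRR
RRRRRGR
RRRRRRR
RRRRRRR
RRRRRRR
RRRRRRR
RRRRRRR
After op 4 fill(6,2,B) [48 cells changed]:
BBBBBBB
BBBBBGB
BBBBBBB
BBBBBBB
BBBBBBB
BBBBBBB
BBBBBBB

Answer: BBBBBBB
BBBBBGB
BBBBBBB
BBBBBBB
BBBBBBB
BBBBBBB
BBBBBBB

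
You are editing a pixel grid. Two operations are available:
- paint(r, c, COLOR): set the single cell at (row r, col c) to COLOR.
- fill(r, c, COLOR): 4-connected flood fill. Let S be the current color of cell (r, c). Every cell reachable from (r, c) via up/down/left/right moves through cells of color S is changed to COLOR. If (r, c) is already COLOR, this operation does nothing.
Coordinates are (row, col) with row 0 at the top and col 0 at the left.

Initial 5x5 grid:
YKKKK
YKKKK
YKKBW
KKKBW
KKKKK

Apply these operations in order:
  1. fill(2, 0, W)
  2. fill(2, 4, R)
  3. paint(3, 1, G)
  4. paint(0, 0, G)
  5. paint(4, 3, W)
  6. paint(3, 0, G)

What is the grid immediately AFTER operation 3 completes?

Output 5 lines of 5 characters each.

After op 1 fill(2,0,W) [3 cells changed]:
WKKKK
WKKKK
WKKBW
KKKBW
KKKKK
After op 2 fill(2,4,R) [2 cells changed]:
WKKKK
WKKKK
WKKBR
KKKBR
KKKKK
After op 3 paint(3,1,G):
WKKKK
WKKKK
WKKBR
KGKBR
KKKKK

Answer: WKKKK
WKKKK
WKKBR
KGKBR
KKKKK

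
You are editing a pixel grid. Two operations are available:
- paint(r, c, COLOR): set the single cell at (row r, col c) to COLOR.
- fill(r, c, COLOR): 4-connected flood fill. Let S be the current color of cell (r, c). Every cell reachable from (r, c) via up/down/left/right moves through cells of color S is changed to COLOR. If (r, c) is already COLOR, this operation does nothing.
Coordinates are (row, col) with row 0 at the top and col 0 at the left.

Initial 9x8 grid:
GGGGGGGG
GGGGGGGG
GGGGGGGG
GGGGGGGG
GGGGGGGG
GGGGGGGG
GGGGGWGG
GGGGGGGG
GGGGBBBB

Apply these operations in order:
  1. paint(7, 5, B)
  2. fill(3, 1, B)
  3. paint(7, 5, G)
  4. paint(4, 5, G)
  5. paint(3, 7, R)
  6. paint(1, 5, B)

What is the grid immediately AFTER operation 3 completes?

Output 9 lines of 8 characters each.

After op 1 paint(7,5,B):
GGGGGGGG
GGGGGGGG
GGGGGGGG
GGGGGGGG
GGGGGGGG
GGGGGGGG
GGGGGWGG
GGGGGBGG
GGGGBBBB
After op 2 fill(3,1,B) [66 cells changed]:
BBBBBBBB
BBBBBBBB
BBBBBBBB
BBBBBBBB
BBBBBBBB
BBBBBBBB
BBBBBWBB
BBBBBBBB
BBBBBBBB
After op 3 paint(7,5,G):
BBBBBBBB
BBBBBBBB
BBBBBBBB
BBBBBBBB
BBBBBBBB
BBBBBBBB
BBBBBWBB
BBBBBGBB
BBBBBBBB

Answer: BBBBBBBB
BBBBBBBB
BBBBBBBB
BBBBBBBB
BBBBBBBB
BBBBBBBB
BBBBBWBB
BBBBBGBB
BBBBBBBB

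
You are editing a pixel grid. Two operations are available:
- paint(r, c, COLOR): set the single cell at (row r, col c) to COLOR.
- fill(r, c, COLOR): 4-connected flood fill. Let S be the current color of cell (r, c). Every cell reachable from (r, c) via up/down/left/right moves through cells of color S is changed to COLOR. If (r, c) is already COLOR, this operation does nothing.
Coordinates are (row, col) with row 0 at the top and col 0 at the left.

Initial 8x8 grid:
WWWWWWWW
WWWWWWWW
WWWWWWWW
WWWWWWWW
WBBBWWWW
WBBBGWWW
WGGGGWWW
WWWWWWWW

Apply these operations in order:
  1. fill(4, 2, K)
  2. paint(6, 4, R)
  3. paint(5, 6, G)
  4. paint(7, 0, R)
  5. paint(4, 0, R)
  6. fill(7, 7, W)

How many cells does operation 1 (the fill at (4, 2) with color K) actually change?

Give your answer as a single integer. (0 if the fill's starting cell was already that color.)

After op 1 fill(4,2,K) [6 cells changed]:
WWWWWWWW
WWWWWWWW
WWWWWWWW
WWWWWWWW
WKKKWWWW
WKKKGWWW
WGGGGWWW
WWWWWWWW

Answer: 6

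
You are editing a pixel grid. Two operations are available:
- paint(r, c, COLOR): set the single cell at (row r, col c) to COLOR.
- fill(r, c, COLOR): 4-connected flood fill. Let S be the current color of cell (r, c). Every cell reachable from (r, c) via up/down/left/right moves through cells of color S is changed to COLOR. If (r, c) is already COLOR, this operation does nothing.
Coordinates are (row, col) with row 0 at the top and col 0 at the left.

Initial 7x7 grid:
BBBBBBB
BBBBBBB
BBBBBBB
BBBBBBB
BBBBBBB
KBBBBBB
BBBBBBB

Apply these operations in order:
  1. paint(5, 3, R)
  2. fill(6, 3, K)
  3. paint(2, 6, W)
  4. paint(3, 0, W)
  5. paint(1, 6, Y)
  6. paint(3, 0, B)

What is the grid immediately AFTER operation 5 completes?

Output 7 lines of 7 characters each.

After op 1 paint(5,3,R):
BBBBBBB
BBBBBBB
BBBBBBB
BBBBBBB
BBBBBBB
KBBRBBB
BBBBBBB
After op 2 fill(6,3,K) [47 cells changed]:
KKKKKKK
KKKKKKK
KKKKKKK
KKKKKKK
KKKKKKK
KKKRKKK
KKKKKKK
After op 3 paint(2,6,W):
KKKKKKK
KKKKKKK
KKKKKKW
KKKKKKK
KKKKKKK
KKKRKKK
KKKKKKK
After op 4 paint(3,0,W):
KKKKKKK
KKKKKKK
KKKKKKW
WKKKKKK
KKKKKKK
KKKRKKK
KKKKKKK
After op 5 paint(1,6,Y):
KKKKKKK
KKKKKKY
KKKKKKW
WKKKKKK
KKKKKKK
KKKRKKK
KKKKKKK

Answer: KKKKKKK
KKKKKKY
KKKKKKW
WKKKKKK
KKKKKKK
KKKRKKK
KKKKKKK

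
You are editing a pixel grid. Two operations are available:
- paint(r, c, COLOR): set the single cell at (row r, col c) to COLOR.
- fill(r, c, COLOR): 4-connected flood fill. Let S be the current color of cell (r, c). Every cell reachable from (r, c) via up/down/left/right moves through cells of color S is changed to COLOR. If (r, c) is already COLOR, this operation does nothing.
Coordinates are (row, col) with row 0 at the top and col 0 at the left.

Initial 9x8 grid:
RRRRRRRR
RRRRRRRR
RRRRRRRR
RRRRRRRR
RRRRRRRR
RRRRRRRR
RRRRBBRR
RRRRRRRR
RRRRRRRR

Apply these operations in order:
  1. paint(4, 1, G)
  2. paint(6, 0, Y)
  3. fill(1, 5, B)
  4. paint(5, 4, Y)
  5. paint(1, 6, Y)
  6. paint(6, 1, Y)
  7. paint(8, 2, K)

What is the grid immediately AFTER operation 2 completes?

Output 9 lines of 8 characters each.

Answer: RRRRRRRR
RRRRRRRR
RRRRRRRR
RRRRRRRR
RGRRRRRR
RRRRRRRR
YRRRBBRR
RRRRRRRR
RRRRRRRR

Derivation:
After op 1 paint(4,1,G):
RRRRRRRR
RRRRRRRR
RRRRRRRR
RRRRRRRR
RGRRRRRR
RRRRRRRR
RRRRBBRR
RRRRRRRR
RRRRRRRR
After op 2 paint(6,0,Y):
RRRRRRRR
RRRRRRRR
RRRRRRRR
RRRRRRRR
RGRRRRRR
RRRRRRRR
YRRRBBRR
RRRRRRRR
RRRRRRRR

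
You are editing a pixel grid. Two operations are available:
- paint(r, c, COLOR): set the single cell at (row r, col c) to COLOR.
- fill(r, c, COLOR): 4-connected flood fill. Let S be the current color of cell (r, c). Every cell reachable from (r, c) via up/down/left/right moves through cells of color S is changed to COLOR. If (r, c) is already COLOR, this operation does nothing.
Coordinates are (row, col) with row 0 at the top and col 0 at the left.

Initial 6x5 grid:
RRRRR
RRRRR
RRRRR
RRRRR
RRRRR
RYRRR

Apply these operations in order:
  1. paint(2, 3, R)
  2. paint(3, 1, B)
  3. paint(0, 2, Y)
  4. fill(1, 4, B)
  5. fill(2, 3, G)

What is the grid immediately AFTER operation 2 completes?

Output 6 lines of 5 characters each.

After op 1 paint(2,3,R):
RRRRR
RRRRR
RRRRR
RRRRR
RRRRR
RYRRR
After op 2 paint(3,1,B):
RRRRR
RRRRR
RRRRR
RBRRR
RRRRR
RYRRR

Answer: RRRRR
RRRRR
RRRRR
RBRRR
RRRRR
RYRRR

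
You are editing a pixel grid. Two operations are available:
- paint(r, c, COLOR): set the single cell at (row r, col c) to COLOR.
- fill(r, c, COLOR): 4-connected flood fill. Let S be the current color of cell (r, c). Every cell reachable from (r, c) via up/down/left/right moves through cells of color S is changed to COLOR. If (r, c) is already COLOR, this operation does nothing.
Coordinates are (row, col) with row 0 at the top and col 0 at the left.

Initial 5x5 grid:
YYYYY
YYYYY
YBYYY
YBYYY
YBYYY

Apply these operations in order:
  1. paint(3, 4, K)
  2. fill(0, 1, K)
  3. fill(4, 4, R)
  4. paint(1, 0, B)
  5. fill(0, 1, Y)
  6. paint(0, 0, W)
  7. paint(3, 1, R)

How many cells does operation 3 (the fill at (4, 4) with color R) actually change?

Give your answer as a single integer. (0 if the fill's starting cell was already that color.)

Answer: 22

Derivation:
After op 1 paint(3,4,K):
YYYYY
YYYYY
YBYYY
YBYYK
YBYYY
After op 2 fill(0,1,K) [21 cells changed]:
KKKKK
KKKKK
KBKKK
KBKKK
KBKKK
After op 3 fill(4,4,R) [22 cells changed]:
RRRRR
RRRRR
RBRRR
RBRRR
RBRRR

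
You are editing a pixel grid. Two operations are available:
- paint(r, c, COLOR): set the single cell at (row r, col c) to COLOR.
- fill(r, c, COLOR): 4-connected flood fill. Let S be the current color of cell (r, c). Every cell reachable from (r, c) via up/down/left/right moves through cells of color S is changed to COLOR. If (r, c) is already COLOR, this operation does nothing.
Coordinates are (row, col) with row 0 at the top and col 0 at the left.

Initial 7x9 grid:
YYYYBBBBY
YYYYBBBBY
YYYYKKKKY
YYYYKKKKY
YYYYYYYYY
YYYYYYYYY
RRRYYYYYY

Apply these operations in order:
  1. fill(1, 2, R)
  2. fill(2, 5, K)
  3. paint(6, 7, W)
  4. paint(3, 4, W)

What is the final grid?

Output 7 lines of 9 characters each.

After op 1 fill(1,2,R) [44 cells changed]:
RRRRBBBBR
RRRRBBBBR
RRRRKKKKR
RRRRKKKKR
RRRRRRRRR
RRRRRRRRR
RRRRRRRRR
After op 2 fill(2,5,K) [0 cells changed]:
RRRRBBBBR
RRRRBBBBR
RRRRKKKKR
RRRRKKKKR
RRRRRRRRR
RRRRRRRRR
RRRRRRRRR
After op 3 paint(6,7,W):
RRRRBBBBR
RRRRBBBBR
RRRRKKKKR
RRRRKKKKR
RRRRRRRRR
RRRRRRRRR
RRRRRRRWR
After op 4 paint(3,4,W):
RRRRBBBBR
RRRRBBBBR
RRRRKKKKR
RRRRWKKKR
RRRRRRRRR
RRRRRRRRR
RRRRRRRWR

Answer: RRRRBBBBR
RRRRBBBBR
RRRRKKKKR
RRRRWKKKR
RRRRRRRRR
RRRRRRRRR
RRRRRRRWR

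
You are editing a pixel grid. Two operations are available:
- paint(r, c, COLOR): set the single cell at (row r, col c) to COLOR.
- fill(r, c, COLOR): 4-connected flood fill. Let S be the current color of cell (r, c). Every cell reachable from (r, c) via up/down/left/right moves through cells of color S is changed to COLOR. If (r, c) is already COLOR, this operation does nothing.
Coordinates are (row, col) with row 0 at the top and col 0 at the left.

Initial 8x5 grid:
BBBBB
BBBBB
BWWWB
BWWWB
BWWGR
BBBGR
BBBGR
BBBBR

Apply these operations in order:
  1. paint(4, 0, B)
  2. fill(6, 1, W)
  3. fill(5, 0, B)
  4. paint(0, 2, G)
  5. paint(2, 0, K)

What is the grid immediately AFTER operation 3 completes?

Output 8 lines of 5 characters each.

Answer: BBBBB
BBBBB
BBBBB
BBBBB
BBBGR
BBBGR
BBBGR
BBBBR

Derivation:
After op 1 paint(4,0,B):
BBBBB
BBBBB
BWWWB
BWWWB
BWWGR
BBBGR
BBBGR
BBBBR
After op 2 fill(6,1,W) [25 cells changed]:
WWWWW
WWWWW
WWWWW
WWWWW
WWWGR
WWWGR
WWWGR
WWWWR
After op 3 fill(5,0,B) [33 cells changed]:
BBBBB
BBBBB
BBBBB
BBBBB
BBBGR
BBBGR
BBBGR
BBBBR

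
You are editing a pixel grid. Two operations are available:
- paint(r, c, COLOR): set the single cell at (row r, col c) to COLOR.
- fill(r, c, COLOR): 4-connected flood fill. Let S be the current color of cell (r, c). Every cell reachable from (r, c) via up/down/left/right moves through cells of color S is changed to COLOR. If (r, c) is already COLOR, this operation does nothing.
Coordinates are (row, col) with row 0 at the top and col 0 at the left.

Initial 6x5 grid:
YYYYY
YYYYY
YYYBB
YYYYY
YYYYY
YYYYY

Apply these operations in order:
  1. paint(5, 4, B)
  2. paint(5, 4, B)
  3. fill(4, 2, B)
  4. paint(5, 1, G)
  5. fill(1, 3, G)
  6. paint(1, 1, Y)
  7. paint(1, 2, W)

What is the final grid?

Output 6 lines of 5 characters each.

Answer: GGGGG
GYWGG
GGGGG
GGGGG
GGGGG
GGGGG

Derivation:
After op 1 paint(5,4,B):
YYYYY
YYYYY
YYYBB
YYYYY
YYYYY
YYYYB
After op 2 paint(5,4,B):
YYYYY
YYYYY
YYYBB
YYYYY
YYYYY
YYYYB
After op 3 fill(4,2,B) [27 cells changed]:
BBBBB
BBBBB
BBBBB
BBBBB
BBBBB
BBBBB
After op 4 paint(5,1,G):
BBBBB
BBBBB
BBBBB
BBBBB
BBBBB
BGBBB
After op 5 fill(1,3,G) [29 cells changed]:
GGGGG
GGGGG
GGGGG
GGGGG
GGGGG
GGGGG
After op 6 paint(1,1,Y):
GGGGG
GYGGG
GGGGG
GGGGG
GGGGG
GGGGG
After op 7 paint(1,2,W):
GGGGG
GYWGG
GGGGG
GGGGG
GGGGG
GGGGG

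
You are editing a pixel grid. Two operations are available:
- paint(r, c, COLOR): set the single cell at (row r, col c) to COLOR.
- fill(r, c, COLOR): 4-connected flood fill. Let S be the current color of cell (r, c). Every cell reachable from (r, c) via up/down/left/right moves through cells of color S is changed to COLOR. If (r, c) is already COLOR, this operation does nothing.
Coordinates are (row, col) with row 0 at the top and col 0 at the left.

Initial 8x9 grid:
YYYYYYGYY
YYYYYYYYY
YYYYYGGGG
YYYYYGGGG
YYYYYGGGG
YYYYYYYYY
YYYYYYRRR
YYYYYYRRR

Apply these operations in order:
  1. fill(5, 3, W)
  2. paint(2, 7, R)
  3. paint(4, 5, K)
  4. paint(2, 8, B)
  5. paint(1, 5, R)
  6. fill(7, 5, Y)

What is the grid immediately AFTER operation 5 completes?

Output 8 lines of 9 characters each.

Answer: WWWWWWGWW
WWWWWRWWW
WWWWWGGRB
WWWWWGGGG
WWWWWKGGG
WWWWWWWWW
WWWWWWRRR
WWWWWWRRR

Derivation:
After op 1 fill(5,3,W) [53 cells changed]:
WWWWWWGWW
WWWWWWWWW
WWWWWGGGG
WWWWWGGGG
WWWWWGGGG
WWWWWWWWW
WWWWWWRRR
WWWWWWRRR
After op 2 paint(2,7,R):
WWWWWWGWW
WWWWWWWWW
WWWWWGGRG
WWWWWGGGG
WWWWWGGGG
WWWWWWWWW
WWWWWWRRR
WWWWWWRRR
After op 3 paint(4,5,K):
WWWWWWGWW
WWWWWWWWW
WWWWWGGRG
WWWWWGGGG
WWWWWKGGG
WWWWWWWWW
WWWWWWRRR
WWWWWWRRR
After op 4 paint(2,8,B):
WWWWWWGWW
WWWWWWWWW
WWWWWGGRB
WWWWWGGGG
WWWWWKGGG
WWWWWWWWW
WWWWWWRRR
WWWWWWRRR
After op 5 paint(1,5,R):
WWWWWWGWW
WWWWWRWWW
WWWWWGGRB
WWWWWGGGG
WWWWWKGGG
WWWWWWWWW
WWWWWWRRR
WWWWWWRRR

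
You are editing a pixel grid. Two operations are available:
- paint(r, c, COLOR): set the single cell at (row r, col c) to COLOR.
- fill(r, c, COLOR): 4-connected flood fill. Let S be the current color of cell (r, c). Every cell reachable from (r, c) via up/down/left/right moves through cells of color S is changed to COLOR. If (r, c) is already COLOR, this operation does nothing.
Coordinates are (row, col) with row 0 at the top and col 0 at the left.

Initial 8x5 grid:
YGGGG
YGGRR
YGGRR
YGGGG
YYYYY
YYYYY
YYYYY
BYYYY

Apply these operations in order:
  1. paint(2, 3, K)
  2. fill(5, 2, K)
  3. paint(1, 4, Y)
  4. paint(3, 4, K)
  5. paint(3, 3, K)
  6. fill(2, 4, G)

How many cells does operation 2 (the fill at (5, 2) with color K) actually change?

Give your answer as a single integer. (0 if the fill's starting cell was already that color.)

After op 1 paint(2,3,K):
YGGGG
YGGRR
YGGKR
YGGGG
YYYYY
YYYYY
YYYYY
BYYYY
After op 2 fill(5,2,K) [23 cells changed]:
KGGGG
KGGRR
KGGKR
KGGGG
KKKKK
KKKKK
KKKKK
BKKKK

Answer: 23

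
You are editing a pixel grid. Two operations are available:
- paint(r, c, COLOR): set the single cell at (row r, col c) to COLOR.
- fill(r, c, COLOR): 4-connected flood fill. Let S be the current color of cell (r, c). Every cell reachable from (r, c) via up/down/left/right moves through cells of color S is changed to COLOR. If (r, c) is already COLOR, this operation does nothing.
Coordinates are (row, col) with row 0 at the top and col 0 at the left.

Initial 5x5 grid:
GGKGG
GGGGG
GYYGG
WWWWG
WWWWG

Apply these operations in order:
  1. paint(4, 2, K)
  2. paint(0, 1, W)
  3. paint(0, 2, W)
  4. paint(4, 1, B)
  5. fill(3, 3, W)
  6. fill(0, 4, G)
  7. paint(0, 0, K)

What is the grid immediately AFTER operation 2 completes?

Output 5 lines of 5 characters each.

After op 1 paint(4,2,K):
GGKGG
GGGGG
GYYGG
WWWWG
WWKWG
After op 2 paint(0,1,W):
GWKGG
GGGGG
GYYGG
WWWWG
WWKWG

Answer: GWKGG
GGGGG
GYYGG
WWWWG
WWKWG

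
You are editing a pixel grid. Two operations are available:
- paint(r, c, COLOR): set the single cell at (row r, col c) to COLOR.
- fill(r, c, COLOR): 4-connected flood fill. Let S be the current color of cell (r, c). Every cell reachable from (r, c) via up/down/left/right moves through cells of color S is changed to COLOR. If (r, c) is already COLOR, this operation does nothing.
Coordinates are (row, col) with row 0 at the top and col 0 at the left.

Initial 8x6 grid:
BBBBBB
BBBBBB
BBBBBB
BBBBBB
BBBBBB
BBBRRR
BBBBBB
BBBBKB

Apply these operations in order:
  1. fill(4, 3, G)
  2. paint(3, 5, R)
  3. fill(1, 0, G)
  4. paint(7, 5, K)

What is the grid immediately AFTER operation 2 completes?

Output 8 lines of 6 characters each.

Answer: GGGGGG
GGGGGG
GGGGGG
GGGGGR
GGGGGG
GGGRRR
GGGGGG
GGGGKG

Derivation:
After op 1 fill(4,3,G) [44 cells changed]:
GGGGGG
GGGGGG
GGGGGG
GGGGGG
GGGGGG
GGGRRR
GGGGGG
GGGGKG
After op 2 paint(3,5,R):
GGGGGG
GGGGGG
GGGGGG
GGGGGR
GGGGGG
GGGRRR
GGGGGG
GGGGKG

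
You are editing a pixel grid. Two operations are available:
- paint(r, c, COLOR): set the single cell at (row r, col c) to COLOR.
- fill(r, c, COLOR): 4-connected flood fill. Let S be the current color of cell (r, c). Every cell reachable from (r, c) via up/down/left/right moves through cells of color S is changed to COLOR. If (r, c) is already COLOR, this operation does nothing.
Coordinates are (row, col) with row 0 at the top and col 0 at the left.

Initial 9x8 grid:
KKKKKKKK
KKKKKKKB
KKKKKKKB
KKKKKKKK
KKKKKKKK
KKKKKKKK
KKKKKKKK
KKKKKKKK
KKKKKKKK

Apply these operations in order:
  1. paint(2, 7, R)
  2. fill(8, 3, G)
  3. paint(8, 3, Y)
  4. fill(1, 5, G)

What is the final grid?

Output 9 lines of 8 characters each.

Answer: GGGGGGGG
GGGGGGGB
GGGGGGGR
GGGGGGGG
GGGGGGGG
GGGGGGGG
GGGGGGGG
GGGGGGGG
GGGYGGGG

Derivation:
After op 1 paint(2,7,R):
KKKKKKKK
KKKKKKKB
KKKKKKKR
KKKKKKKK
KKKKKKKK
KKKKKKKK
KKKKKKKK
KKKKKKKK
KKKKKKKK
After op 2 fill(8,3,G) [70 cells changed]:
GGGGGGGG
GGGGGGGB
GGGGGGGR
GGGGGGGG
GGGGGGGG
GGGGGGGG
GGGGGGGG
GGGGGGGG
GGGGGGGG
After op 3 paint(8,3,Y):
GGGGGGGG
GGGGGGGB
GGGGGGGR
GGGGGGGG
GGGGGGGG
GGGGGGGG
GGGGGGGG
GGGGGGGG
GGGYGGGG
After op 4 fill(1,5,G) [0 cells changed]:
GGGGGGGG
GGGGGGGB
GGGGGGGR
GGGGGGGG
GGGGGGGG
GGGGGGGG
GGGGGGGG
GGGGGGGG
GGGYGGGG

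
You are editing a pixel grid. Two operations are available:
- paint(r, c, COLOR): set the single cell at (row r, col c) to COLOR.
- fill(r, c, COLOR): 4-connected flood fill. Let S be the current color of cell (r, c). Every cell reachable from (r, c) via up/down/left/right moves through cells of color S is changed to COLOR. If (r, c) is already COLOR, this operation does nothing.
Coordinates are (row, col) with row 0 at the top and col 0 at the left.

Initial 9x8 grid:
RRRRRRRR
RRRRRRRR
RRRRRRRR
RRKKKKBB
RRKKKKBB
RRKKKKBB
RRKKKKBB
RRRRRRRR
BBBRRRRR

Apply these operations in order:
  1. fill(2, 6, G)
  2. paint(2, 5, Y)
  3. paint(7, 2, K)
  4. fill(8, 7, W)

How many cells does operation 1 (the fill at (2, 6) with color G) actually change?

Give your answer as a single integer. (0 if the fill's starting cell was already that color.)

After op 1 fill(2,6,G) [45 cells changed]:
GGGGGGGG
GGGGGGGG
GGGGGGGG
GGKKKKBB
GGKKKKBB
GGKKKKBB
GGKKKKBB
GGGGGGGG
BBBGGGGG

Answer: 45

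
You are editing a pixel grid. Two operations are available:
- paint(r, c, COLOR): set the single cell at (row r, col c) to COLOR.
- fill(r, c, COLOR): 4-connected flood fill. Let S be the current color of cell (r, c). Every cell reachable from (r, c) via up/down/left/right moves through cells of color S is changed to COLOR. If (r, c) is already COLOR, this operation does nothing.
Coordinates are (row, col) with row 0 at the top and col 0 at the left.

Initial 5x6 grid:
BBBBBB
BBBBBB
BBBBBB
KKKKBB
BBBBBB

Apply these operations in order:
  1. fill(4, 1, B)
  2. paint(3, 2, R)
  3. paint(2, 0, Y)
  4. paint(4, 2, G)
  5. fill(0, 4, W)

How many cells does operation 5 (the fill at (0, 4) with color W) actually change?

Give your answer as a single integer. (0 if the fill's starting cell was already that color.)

After op 1 fill(4,1,B) [0 cells changed]:
BBBBBB
BBBBBB
BBBBBB
KKKKBB
BBBBBB
After op 2 paint(3,2,R):
BBBBBB
BBBBBB
BBBBBB
KKRKBB
BBBBBB
After op 3 paint(2,0,Y):
BBBBBB
BBBBBB
YBBBBB
KKRKBB
BBBBBB
After op 4 paint(4,2,G):
BBBBBB
BBBBBB
YBBBBB
KKRKBB
BBGBBB
After op 5 fill(0,4,W) [22 cells changed]:
WWWWWW
WWWWWW
YWWWWW
KKRKWW
BBGWWW

Answer: 22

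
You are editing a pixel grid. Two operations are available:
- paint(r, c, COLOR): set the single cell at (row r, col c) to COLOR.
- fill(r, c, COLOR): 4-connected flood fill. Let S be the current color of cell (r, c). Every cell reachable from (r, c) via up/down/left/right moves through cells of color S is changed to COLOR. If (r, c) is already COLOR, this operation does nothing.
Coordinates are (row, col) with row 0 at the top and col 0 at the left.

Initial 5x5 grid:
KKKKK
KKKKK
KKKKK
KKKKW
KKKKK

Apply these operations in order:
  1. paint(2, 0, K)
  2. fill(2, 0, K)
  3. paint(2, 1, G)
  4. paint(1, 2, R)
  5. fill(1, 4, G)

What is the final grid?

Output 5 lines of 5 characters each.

Answer: GGGGG
GGRGG
GGGGG
GGGGW
GGGGG

Derivation:
After op 1 paint(2,0,K):
KKKKK
KKKKK
KKKKK
KKKKW
KKKKK
After op 2 fill(2,0,K) [0 cells changed]:
KKKKK
KKKKK
KKKKK
KKKKW
KKKKK
After op 3 paint(2,1,G):
KKKKK
KKKKK
KGKKK
KKKKW
KKKKK
After op 4 paint(1,2,R):
KKKKK
KKRKK
KGKKK
KKKKW
KKKKK
After op 5 fill(1,4,G) [22 cells changed]:
GGGGG
GGRGG
GGGGG
GGGGW
GGGGG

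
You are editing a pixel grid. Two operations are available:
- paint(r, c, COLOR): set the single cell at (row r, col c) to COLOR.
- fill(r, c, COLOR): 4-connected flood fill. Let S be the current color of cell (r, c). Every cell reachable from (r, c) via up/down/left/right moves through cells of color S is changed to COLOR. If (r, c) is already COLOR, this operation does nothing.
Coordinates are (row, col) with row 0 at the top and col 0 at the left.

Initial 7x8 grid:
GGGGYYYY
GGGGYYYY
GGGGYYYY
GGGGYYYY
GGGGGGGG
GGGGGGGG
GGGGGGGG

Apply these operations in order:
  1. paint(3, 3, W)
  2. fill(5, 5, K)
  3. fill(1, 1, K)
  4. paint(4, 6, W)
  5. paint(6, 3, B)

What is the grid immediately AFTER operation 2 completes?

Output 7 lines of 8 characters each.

After op 1 paint(3,3,W):
GGGGYYYY
GGGGYYYY
GGGGYYYY
GGGWYYYY
GGGGGGGG
GGGGGGGG
GGGGGGGG
After op 2 fill(5,5,K) [39 cells changed]:
KKKKYYYY
KKKKYYYY
KKKKYYYY
KKKWYYYY
KKKKKKKK
KKKKKKKK
KKKKKKKK

Answer: KKKKYYYY
KKKKYYYY
KKKKYYYY
KKKWYYYY
KKKKKKKK
KKKKKKKK
KKKKKKKK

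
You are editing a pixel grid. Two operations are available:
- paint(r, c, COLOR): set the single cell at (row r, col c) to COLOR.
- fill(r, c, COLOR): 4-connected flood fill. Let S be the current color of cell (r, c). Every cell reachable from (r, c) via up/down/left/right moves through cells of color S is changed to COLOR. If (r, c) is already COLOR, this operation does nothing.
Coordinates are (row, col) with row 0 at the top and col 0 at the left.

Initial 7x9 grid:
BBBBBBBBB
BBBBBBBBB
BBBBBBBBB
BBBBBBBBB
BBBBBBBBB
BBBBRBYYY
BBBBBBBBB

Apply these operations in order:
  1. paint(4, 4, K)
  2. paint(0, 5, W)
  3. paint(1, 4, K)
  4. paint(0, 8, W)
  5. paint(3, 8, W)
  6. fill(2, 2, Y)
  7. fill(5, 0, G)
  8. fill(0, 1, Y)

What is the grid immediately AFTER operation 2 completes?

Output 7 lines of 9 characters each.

After op 1 paint(4,4,K):
BBBBBBBBB
BBBBBBBBB
BBBBBBBBB
BBBBBBBBB
BBBBKBBBB
BBBBRBYYY
BBBBBBBBB
After op 2 paint(0,5,W):
BBBBBWBBB
BBBBBBBBB
BBBBBBBBB
BBBBBBBBB
BBBBKBBBB
BBBBRBYYY
BBBBBBBBB

Answer: BBBBBWBBB
BBBBBBBBB
BBBBBBBBB
BBBBBBBBB
BBBBKBBBB
BBBBRBYYY
BBBBBBBBB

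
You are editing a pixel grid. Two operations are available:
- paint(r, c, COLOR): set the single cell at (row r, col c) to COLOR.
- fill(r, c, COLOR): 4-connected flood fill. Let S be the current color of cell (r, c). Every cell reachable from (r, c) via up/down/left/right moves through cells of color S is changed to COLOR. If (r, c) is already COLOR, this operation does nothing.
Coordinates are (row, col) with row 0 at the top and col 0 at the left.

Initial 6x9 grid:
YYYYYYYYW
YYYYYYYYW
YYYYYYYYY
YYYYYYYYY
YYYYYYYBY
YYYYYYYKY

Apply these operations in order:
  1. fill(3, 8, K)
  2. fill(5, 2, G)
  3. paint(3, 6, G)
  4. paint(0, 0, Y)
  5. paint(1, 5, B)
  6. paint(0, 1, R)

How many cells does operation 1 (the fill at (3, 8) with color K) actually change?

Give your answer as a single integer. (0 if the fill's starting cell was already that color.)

After op 1 fill(3,8,K) [50 cells changed]:
KKKKKKKKW
KKKKKKKKW
KKKKKKKKK
KKKKKKKKK
KKKKKKKBK
KKKKKKKKK

Answer: 50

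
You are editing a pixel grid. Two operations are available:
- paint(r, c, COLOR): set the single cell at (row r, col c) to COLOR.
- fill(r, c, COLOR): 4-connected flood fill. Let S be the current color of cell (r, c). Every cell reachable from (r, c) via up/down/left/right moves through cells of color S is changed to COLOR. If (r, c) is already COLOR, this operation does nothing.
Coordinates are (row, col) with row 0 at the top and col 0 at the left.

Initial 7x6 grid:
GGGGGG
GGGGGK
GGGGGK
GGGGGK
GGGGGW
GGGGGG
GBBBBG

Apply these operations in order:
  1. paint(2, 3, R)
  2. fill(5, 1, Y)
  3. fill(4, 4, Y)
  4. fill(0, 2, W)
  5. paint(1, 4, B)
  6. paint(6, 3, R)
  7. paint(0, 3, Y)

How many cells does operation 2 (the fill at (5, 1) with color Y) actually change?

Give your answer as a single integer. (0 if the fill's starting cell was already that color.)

Answer: 33

Derivation:
After op 1 paint(2,3,R):
GGGGGG
GGGGGK
GGGRGK
GGGGGK
GGGGGW
GGGGGG
GBBBBG
After op 2 fill(5,1,Y) [33 cells changed]:
YYYYYY
YYYYYK
YYYRYK
YYYYYK
YYYYYW
YYYYYY
YBBBBY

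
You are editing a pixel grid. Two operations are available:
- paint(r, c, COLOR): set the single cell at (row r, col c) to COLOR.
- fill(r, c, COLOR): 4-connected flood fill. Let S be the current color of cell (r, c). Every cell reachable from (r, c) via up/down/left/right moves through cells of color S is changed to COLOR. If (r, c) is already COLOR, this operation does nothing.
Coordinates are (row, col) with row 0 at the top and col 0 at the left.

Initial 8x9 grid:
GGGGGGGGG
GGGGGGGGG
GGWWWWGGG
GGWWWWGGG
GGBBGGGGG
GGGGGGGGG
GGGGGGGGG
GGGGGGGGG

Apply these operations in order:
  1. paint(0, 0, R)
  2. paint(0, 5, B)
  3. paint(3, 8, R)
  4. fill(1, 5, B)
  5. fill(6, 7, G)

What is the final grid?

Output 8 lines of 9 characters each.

Answer: RGGGGGGGG
GGGGGGGGG
GGWWWWGGG
GGWWWWGGR
GGGGGGGGG
GGGGGGGGG
GGGGGGGGG
GGGGGGGGG

Derivation:
After op 1 paint(0,0,R):
RGGGGGGGG
GGGGGGGGG
GGWWWWGGG
GGWWWWGGG
GGBBGGGGG
GGGGGGGGG
GGGGGGGGG
GGGGGGGGG
After op 2 paint(0,5,B):
RGGGGBGGG
GGGGGGGGG
GGWWWWGGG
GGWWWWGGG
GGBBGGGGG
GGGGGGGGG
GGGGGGGGG
GGGGGGGGG
After op 3 paint(3,8,R):
RGGGGBGGG
GGGGGGGGG
GGWWWWGGG
GGWWWWGGR
GGBBGGGGG
GGGGGGGGG
GGGGGGGGG
GGGGGGGGG
After op 4 fill(1,5,B) [59 cells changed]:
RBBBBBBBB
BBBBBBBBB
BBWWWWBBB
BBWWWWBBR
BBBBBBBBB
BBBBBBBBB
BBBBBBBBB
BBBBBBBBB
After op 5 fill(6,7,G) [62 cells changed]:
RGGGGGGGG
GGGGGGGGG
GGWWWWGGG
GGWWWWGGR
GGGGGGGGG
GGGGGGGGG
GGGGGGGGG
GGGGGGGGG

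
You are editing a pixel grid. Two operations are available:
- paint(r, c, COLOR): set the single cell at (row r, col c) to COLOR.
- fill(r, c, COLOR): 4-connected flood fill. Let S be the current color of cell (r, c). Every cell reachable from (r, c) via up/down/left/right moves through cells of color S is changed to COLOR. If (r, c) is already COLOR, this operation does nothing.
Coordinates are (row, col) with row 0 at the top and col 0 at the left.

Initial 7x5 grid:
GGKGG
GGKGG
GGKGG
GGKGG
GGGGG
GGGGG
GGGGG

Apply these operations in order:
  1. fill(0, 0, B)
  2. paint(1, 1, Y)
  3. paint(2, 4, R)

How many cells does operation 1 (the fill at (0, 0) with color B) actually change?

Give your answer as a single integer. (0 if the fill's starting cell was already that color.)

Answer: 31

Derivation:
After op 1 fill(0,0,B) [31 cells changed]:
BBKBB
BBKBB
BBKBB
BBKBB
BBBBB
BBBBB
BBBBB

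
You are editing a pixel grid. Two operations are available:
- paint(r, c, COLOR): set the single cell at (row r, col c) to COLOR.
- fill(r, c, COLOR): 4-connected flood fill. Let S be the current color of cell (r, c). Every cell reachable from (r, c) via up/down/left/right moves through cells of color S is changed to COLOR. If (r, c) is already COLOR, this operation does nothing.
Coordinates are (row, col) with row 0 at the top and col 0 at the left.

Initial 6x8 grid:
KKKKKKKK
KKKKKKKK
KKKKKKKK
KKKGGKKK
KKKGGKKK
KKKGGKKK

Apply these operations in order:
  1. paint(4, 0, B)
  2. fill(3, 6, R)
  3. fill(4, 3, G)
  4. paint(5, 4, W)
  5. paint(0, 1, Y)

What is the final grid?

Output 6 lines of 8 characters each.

After op 1 paint(4,0,B):
KKKKKKKK
KKKKKKKK
KKKKKKKK
KKKGGKKK
BKKGGKKK
KKKGGKKK
After op 2 fill(3,6,R) [41 cells changed]:
RRRRRRRR
RRRRRRRR
RRRRRRRR
RRRGGRRR
BRRGGRRR
RRRGGRRR
After op 3 fill(4,3,G) [0 cells changed]:
RRRRRRRR
RRRRRRRR
RRRRRRRR
RRRGGRRR
BRRGGRRR
RRRGGRRR
After op 4 paint(5,4,W):
RRRRRRRR
RRRRRRRR
RRRRRRRR
RRRGGRRR
BRRGGRRR
RRRGWRRR
After op 5 paint(0,1,Y):
RYRRRRRR
RRRRRRRR
RRRRRRRR
RRRGGRRR
BRRGGRRR
RRRGWRRR

Answer: RYRRRRRR
RRRRRRRR
RRRRRRRR
RRRGGRRR
BRRGGRRR
RRRGWRRR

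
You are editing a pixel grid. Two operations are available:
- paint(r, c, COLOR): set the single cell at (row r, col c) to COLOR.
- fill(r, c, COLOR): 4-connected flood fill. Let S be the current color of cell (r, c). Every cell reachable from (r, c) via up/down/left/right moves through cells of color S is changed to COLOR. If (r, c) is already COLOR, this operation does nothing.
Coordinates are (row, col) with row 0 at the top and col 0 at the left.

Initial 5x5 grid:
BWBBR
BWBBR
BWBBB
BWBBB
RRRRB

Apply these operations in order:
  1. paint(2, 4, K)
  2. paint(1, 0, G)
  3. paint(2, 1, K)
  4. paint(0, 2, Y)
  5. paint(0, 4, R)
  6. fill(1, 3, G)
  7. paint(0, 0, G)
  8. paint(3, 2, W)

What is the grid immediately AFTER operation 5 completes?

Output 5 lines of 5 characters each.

Answer: BWYBR
GWBBR
BKBBK
BWBBB
RRRRB

Derivation:
After op 1 paint(2,4,K):
BWBBR
BWBBR
BWBBK
BWBBB
RRRRB
After op 2 paint(1,0,G):
BWBBR
GWBBR
BWBBK
BWBBB
RRRRB
After op 3 paint(2,1,K):
BWBBR
GWBBR
BKBBK
BWBBB
RRRRB
After op 4 paint(0,2,Y):
BWYBR
GWBBR
BKBBK
BWBBB
RRRRB
After op 5 paint(0,4,R):
BWYBR
GWBBR
BKBBK
BWBBB
RRRRB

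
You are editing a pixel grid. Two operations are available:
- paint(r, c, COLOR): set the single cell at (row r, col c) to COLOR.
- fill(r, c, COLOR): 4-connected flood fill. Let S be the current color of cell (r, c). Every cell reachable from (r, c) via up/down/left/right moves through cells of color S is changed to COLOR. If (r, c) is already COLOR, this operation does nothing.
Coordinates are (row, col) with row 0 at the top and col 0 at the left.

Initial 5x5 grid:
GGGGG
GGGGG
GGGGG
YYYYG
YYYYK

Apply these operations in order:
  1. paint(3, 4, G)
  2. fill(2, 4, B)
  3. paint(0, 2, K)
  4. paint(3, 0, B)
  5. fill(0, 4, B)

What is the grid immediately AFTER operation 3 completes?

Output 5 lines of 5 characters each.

Answer: BBKBB
BBBBB
BBBBB
YYYYB
YYYYK

Derivation:
After op 1 paint(3,4,G):
GGGGG
GGGGG
GGGGG
YYYYG
YYYYK
After op 2 fill(2,4,B) [16 cells changed]:
BBBBB
BBBBB
BBBBB
YYYYB
YYYYK
After op 3 paint(0,2,K):
BBKBB
BBBBB
BBBBB
YYYYB
YYYYK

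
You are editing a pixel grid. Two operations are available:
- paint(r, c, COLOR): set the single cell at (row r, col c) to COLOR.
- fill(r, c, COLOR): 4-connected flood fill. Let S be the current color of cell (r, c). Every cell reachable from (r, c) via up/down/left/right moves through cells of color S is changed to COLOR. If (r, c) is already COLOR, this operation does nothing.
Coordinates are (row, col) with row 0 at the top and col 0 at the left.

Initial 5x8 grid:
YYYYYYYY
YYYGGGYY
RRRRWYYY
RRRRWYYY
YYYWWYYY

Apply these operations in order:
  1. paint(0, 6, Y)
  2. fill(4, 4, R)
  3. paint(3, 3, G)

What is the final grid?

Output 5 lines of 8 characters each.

After op 1 paint(0,6,Y):
YYYYYYYY
YYYGGGYY
RRRRWYYY
RRRRWYYY
YYYWWYYY
After op 2 fill(4,4,R) [4 cells changed]:
YYYYYYYY
YYYGGGYY
RRRRRYYY
RRRRRYYY
YYYRRYYY
After op 3 paint(3,3,G):
YYYYYYYY
YYYGGGYY
RRRRRYYY
RRRGRYYY
YYYRRYYY

Answer: YYYYYYYY
YYYGGGYY
RRRRRYYY
RRRGRYYY
YYYRRYYY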